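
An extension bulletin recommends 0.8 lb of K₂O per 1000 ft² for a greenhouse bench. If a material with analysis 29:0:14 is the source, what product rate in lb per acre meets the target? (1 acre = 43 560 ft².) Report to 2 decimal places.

Product per 1000 ft² = 0.8 / 14% = 5.71429 lb.
Convert to per acre: 5.71429 × 43.56 = 248.914 lb.

248.91 lb of product per acre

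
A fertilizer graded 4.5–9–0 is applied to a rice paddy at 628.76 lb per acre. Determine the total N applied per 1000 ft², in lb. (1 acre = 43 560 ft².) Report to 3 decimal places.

0.650 lb N per thousand sq ft

nitrogen per acre = 628.76 × 4.5% = 28.2942 lb.
Convert to per 1000 ft²: 28.2942 × 0.0229568 = 0.649545 lb.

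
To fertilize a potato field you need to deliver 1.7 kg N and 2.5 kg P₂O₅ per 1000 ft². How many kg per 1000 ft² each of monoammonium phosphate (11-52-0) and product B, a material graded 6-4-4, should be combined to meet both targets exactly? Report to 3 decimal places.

With a, b = kg per 1000 ft² of monoammonium phosphate and product B:
N: 0.11·a + 0.06·b = 1.7
P₂O₅: 0.52·a + 0.04·b = 2.5
Eliminate b: (row1) − 0.06/0.04·(row2) → -0.67·a = -2.05, so a = 3.0597.
Then b = (2.5 − 0.52·3.0597) / 0.04 = 22.7239.

3.060 kg monoammonium phosphate, 22.724 kg product B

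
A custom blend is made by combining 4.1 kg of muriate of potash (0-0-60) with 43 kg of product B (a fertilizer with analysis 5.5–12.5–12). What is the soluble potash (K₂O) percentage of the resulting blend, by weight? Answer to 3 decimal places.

Total mass = 4.1 + 43 = 47.1 kg.
K₂O mass = 60%×4.1 + 12%×43 = 7.62 kg.
% K₂O = 7.62 / 47.1 = 16.1783%.

16.178% K₂O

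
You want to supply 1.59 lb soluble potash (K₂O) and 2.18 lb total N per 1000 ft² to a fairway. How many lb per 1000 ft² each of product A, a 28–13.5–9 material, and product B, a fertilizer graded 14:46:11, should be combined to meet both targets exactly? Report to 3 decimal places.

Let a = lb of product A, b = lb of product B (per 1000 ft²).
K₂O: 0.09·a + 0.11·b = 1.59
N: 0.28·a + 0.14·b = 2.18
From row1: a = (1.59 − 0.11·b) / 0.09.
Into row2: 0.28·(1.59 − 0.11·b)/0.09 + 0.14·b = 2.18 → b = 13.6813, a = 0.945055.

0.945 lb product A, 13.681 lb product B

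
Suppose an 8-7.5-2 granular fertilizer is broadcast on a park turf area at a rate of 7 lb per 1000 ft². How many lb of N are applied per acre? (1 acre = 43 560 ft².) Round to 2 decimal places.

24.39 lb N per acre

nitrogen per 1000 ft² = 7 × 8% = 0.56 lb.
Convert to per acre: 0.56 × 43.56 = 24.3936 lb.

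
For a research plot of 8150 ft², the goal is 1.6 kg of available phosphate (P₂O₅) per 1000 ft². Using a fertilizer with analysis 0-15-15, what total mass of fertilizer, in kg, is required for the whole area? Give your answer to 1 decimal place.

Product per 1000 ft² = 1.6 / 15% = 10.6667 kg.
Total product = 10.6667 × 8150 / 1000 = 86.9333 kg.

86.9 kg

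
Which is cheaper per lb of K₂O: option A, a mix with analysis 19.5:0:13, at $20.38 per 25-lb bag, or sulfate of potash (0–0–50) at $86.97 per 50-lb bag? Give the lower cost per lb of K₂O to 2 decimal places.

$3.48 per lb K₂O (sulfate of potash)

option A: K₂O per bag = 25 × 13% = 3.25 lb; cost = 20.38 / 3.25 = $6.2708/lb K₂O.
sulfate of potash: K₂O per bag = 50 × 50% = 25 lb; cost = 86.97 / 25 = $3.4788/lb K₂O.
sulfate of potash is cheaper.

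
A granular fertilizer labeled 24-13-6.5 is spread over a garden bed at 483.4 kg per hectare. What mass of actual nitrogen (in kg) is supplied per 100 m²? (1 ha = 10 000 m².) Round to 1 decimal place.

1.2 kg N per hundred sq m

nitrogen per hectare = 483.4 × 24% = 116.016 kg.
Convert to per 100 m²: 116.016 × 0.01 = 1.16016 kg.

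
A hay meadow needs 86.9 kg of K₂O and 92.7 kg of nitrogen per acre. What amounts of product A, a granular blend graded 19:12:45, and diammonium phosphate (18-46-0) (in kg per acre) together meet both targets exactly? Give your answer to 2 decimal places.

Let a = kg of product A, b = kg of diammonium phosphate (per acre).
K₂O: 0.45·a + 0·b = 86.9
N: 0.19·a + 0.18·b = 92.7
Eliminate b: (row1) − 0/0.18·(row2) → 0.45·a = 86.9, so a = 193.111.
Then b = (92.7 − 0.19·193.111) / 0.18 = 311.1605.

193.11 kg product A, 311.16 kg diammonium phosphate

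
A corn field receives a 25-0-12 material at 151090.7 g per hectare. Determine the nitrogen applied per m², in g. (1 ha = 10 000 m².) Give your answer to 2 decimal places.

nitrogen per hectare = 151090.7 × 25% = 37772.7 g.
Convert to per m²: 37772.7 × 0.0001 = 3.77727 g.

3.78 g N per sq m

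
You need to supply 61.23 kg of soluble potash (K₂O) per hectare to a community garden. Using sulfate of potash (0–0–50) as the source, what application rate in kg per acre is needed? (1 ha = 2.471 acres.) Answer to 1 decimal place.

Product per hectare = 61.23 / 50% = 122.46 kg.
Convert to per acre: 122.46 × 0.404694 = 49.5589 kg.

49.6 kg of product per acre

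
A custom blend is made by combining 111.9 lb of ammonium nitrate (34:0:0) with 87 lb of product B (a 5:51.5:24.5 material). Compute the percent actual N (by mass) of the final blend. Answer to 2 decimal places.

Total mass = 111.9 + 87 = 198.9 lb.
N mass = 34%×111.9 + 5%×87 = 42.396 lb.
% N = 42.396 / 198.9 = 21.3152%.

21.32% N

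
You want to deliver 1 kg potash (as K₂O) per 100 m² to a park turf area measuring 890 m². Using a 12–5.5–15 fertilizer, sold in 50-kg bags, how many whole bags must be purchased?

2 bags

Product per 100 m² = 1 / 15% = 6.66667 kg.
Total product = 6.66667 × 890 / 100 = 59.3333 kg.
Bags = ⌈59.3333 / 50⌉ = 2.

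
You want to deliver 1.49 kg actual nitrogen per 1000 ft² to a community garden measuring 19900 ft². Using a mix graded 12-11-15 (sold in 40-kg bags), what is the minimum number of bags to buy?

7 bags

Product per 1000 ft² = 1.49 / 12% = 12.4167 kg.
Total product = 12.4167 × 19900 / 1000 = 247.092 kg.
Bags = ⌈247.092 / 40⌉ = 7.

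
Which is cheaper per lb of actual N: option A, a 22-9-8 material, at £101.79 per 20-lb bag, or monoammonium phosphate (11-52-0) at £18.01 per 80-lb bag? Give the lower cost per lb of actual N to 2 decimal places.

option A: N per bag = 20 × 22% = 4.4 lb; cost = 101.79 / 4.4 = £23.1341/lb N.
monoammonium phosphate: N per bag = 80 × 11% = 8.8 lb; cost = 18.01 / 8.8 = £2.0466/lb N.
monoammonium phosphate is cheaper.

£2.05 per lb N (monoammonium phosphate)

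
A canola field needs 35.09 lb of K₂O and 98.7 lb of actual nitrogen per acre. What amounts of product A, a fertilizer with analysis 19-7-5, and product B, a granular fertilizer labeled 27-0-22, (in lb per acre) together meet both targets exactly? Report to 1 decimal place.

Let a = lb of product A, b = lb of product B (per acre).
K₂O: 0.05·a + 0.22·b = 35.09
N: 0.19·a + 0.27·b = 98.7
Eliminate a: (row1) − 0.05/0.19·(row2) → 0.148947·b = 9.11632, so b = 61.2049.
Back-substitute: a = (35.09 − 0.22·61.2049) / 0.05 = 432.498.

432.5 lb product A, 61.2 lb product B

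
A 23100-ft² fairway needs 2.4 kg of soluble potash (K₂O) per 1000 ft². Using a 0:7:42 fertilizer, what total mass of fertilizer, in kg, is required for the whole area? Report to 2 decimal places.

132.00 kg

Product per 1000 ft² = 2.4 / 42% = 5.71429 kg.
Total product = 5.71429 × 23100 / 1000 = 132 kg.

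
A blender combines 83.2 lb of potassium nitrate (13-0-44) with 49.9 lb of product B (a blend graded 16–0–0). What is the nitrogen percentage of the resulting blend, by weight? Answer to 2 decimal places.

Total mass = 83.2 + 49.9 = 133.1 lb.
N mass = 13%×83.2 + 16%×49.9 = 18.8 lb.
% N = 18.8 / 133.1 = 14.1247%.

14.12% N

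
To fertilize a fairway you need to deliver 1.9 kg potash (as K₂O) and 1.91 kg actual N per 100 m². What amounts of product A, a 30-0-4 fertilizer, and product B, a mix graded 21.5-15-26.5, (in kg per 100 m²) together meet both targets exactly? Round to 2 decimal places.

Let a = kg of product A, b = kg of product B (per 100 m²).
K₂O: 0.04·a + 0.265·b = 1.9
N: 0.3·a + 0.215·b = 1.91
From row1: a = (1.9 − 0.265·b) / 0.04.
Into row2: 0.3·(1.9 − 0.265·b)/0.04 + 0.215·b = 1.91 → b = 6.96192, a = 1.37729.

1.38 kg product A, 6.96 kg product B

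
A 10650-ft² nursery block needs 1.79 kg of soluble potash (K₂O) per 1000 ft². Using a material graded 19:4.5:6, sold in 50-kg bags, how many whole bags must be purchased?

7 bags

Product per 1000 ft² = 1.79 / 6% = 29.8333 kg.
Total product = 29.8333 × 10650 / 1000 = 317.725 kg.
Bags = ⌈317.725 / 50⌉ = 7.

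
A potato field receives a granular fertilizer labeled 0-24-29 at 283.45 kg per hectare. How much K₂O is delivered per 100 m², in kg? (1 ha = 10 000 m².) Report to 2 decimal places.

K₂O per hectare = 283.45 × 29% = 82.2005 kg.
Convert to per 100 m²: 82.2005 × 0.01 = 0.822005 kg.

0.82 kg K₂O per hundred sq m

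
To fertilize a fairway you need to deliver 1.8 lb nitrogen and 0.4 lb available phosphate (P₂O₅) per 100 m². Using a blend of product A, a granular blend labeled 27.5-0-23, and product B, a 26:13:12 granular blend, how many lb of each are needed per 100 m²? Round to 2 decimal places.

Per-100 m² balance (a = product A, b = product B):
N: 0.275·a + 0.26·b = 1.8
P₂O₅: 0·a + 0.13·b = 0.4
Solving simultaneously: a = 3.63636, b = 3.07692.

3.64 lb product A, 3.08 lb product B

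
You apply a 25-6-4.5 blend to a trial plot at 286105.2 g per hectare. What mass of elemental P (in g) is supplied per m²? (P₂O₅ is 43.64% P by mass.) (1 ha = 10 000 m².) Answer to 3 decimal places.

P₂O₅ per hectare = 286105.2 × 6% = 17166.3 g.
Elemental P = 17166.3 × 0.4364 = 7491.38 g per hectare.
Convert to per m²: 7491.38 × 0.0001 = 0.749138 g.

0.749 g P per sq m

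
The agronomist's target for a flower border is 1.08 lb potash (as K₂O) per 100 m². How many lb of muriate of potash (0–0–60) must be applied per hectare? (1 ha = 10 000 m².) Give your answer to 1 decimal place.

Product per 100 m² = 1.08 / 60% = 1.8 lb.
Convert to per hectare: 1.8 × 100 = 180 lb.

180.0 lb of product per hectare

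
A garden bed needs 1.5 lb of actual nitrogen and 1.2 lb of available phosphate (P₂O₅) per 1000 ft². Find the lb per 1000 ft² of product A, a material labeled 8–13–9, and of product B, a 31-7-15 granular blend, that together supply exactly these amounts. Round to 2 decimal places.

With a, b = lb per 1000 ft² of product A and product B:
N: 0.08·a + 0.31·b = 1.5
P₂O₅: 0.13·a + 0.07·b = 1.2
From row1: a = (1.5 − 0.31·b) / 0.08.
Into row2: 0.13·(1.5 − 0.31·b)/0.08 + 0.07·b = 1.2 → b = 2.85303, a = 7.69452.

7.69 lb product A, 2.85 lb product B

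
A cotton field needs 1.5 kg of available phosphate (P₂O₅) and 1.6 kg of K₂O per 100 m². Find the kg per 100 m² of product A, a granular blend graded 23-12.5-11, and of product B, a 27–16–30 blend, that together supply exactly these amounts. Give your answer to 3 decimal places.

9.749 kg product A, 1.759 kg product B

With a, b = kg per 100 m² of product A and product B:
P₂O₅: 0.125·a + 0.16·b = 1.5
K₂O: 0.11·a + 0.3·b = 1.6
Eliminate b: (row1) − 0.16/0.3·(row2) → 0.0663333·a = 0.646667, so a = 9.74874.
Then b = (1.6 − 0.11·9.74874) / 0.3 = 1.75879.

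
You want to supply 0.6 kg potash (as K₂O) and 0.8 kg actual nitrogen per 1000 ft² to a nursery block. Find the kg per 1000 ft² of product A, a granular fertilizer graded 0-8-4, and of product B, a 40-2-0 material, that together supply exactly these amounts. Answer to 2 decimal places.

With a, b = kg per 1000 ft² of product A and product B:
K₂O: 0.04·a + 0·b = 0.6
N: 0·a + 0.4·b = 0.8
Solving simultaneously: a = 15, b = 2.

15.00 kg product A, 2.00 kg product B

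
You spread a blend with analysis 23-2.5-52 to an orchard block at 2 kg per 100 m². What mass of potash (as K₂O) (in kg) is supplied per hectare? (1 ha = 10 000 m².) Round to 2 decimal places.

104.00 kg K₂O per hectare

K₂O per 100 m² = 2 × 52% = 1.04 kg.
Convert to per hectare: 1.04 × 100 = 104 kg.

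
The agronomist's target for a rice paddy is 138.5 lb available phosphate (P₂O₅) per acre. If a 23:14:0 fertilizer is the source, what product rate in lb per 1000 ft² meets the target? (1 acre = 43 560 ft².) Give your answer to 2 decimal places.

22.71 lb of product per thousand sq ft

Product per acre = 138.5 / 14% = 989.286 lb.
Convert to per 1000 ft²: 989.286 × 0.0229568 = 22.7109 lb.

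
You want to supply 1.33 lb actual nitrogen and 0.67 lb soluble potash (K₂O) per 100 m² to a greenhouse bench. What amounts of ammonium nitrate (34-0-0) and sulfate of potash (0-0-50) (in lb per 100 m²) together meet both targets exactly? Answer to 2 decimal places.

With a, b = lb per 100 m² of ammonium nitrate and sulfate of potash:
N: 0.34·a + 0·b = 1.33
K₂O: 0·a + 0.5·b = 0.67
Solving simultaneously: a = 3.91176, b = 1.34.

3.91 lb ammonium nitrate, 1.34 lb sulfate of potash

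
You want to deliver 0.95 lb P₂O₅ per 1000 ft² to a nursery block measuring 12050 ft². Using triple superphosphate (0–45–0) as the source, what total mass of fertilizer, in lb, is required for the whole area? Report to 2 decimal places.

Product per 1000 ft² = 0.95 / 45% = 2.11111 lb.
Total product = 2.11111 × 12050 / 1000 = 25.4389 lb.

25.44 lb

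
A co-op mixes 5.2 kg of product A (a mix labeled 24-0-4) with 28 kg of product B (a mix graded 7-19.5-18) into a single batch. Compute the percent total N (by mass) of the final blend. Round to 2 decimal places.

Total mass = 5.2 + 28 = 33.2 kg.
N mass = 24%×5.2 + 7%×28 = 3.208 kg.
% N = 3.208 / 33.2 = 9.66265%.

9.66% N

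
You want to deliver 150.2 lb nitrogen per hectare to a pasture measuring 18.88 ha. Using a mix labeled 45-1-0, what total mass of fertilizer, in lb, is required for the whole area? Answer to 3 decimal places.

6301.724 lb

Product per hectare = 150.2 / 45% = 333.778 lb.
Total product = 333.778 × 18.88 = 6301.7244 lb.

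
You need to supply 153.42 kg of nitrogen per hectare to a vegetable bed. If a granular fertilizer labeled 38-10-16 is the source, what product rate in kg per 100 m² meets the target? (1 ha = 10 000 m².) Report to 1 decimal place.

4.0 kg of product per hundred sq m

Product per hectare = 153.42 / 38% = 403.737 kg.
Convert to per 100 m²: 403.737 × 0.01 = 4.03737 kg.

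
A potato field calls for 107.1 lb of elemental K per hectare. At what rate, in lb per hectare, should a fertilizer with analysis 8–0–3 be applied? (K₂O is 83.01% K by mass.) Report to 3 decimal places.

4300.687 lb of product per hectare

As K₂O: 107.1 / 0.8301 = 129.021 lb per hectare.
Product per hectare = 129.021 / 3% = 4300.6867 lb.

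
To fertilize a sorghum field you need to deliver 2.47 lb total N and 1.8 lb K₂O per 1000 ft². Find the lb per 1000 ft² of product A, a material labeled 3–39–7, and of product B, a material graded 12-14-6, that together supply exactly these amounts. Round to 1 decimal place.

10.3 lb product A, 18.0 lb product B

Let a = lb of product A, b = lb of product B (per 1000 ft²).
N: 0.03·a + 0.12·b = 2.47
K₂O: 0.07·a + 0.06·b = 1.8
Solving simultaneously: a = 10.2727, b = 18.0152.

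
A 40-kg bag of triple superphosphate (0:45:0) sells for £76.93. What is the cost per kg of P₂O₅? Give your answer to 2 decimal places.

P₂O₅ in bag = 40 × 45% = 18 kg.
Cost per kg P₂O₅ = £76.93 / 18 = £4.2739.

£4.27 per kg P₂O₅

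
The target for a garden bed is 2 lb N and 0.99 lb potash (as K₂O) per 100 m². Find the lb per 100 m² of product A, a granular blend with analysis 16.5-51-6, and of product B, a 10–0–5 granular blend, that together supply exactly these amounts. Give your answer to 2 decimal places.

0.44 lb product A, 19.27 lb product B

Let a = lb of product A, b = lb of product B (per 100 m²).
N: 0.165·a + 0.1·b = 2
K₂O: 0.06·a + 0.05·b = 0.99
Solving simultaneously: a = 0.444444, b = 19.2667.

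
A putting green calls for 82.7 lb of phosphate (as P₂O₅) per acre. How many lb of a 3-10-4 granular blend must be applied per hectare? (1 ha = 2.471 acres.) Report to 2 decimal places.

Product per acre = 82.7 / 10% = 827 lb.
Convert to per hectare: 827 × 2.471 = 2043.517 lb.

2043.52 lb of product per hectare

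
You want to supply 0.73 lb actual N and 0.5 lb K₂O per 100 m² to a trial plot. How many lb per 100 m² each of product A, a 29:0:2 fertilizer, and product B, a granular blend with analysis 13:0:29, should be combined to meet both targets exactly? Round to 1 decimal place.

Per-100 m² balance (a = product A, b = product B):
N: 0.29·a + 0.13·b = 0.73
K₂O: 0.02·a + 0.29·b = 0.5
Solving simultaneously: a = 1.8, b = 1.6.

1.8 lb product A, 1.6 lb product B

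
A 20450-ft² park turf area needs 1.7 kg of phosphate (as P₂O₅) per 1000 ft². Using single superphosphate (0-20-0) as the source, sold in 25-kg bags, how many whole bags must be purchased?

Product per 1000 ft² = 1.7 / 20% = 8.5 kg.
Total product = 8.5 × 20450 / 1000 = 173.825 kg.
Bags = ⌈173.825 / 25⌉ = 7.

7 bags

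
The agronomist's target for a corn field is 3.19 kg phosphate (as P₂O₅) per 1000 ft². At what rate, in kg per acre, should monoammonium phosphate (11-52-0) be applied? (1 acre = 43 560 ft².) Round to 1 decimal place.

Product per 1000 ft² = 3.19 / 52% = 6.13462 kg.
Convert to per acre: 6.13462 × 43.56 = 267.224 kg.

267.2 kg of product per acre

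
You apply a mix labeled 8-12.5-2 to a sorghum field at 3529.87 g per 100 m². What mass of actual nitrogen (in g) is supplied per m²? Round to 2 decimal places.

nitrogen per 100 m² = 3529.87 × 8% = 282.39 g.
Convert to per m²: 282.39 × 0.01 = 2.8239 g.

2.82 g N per sq m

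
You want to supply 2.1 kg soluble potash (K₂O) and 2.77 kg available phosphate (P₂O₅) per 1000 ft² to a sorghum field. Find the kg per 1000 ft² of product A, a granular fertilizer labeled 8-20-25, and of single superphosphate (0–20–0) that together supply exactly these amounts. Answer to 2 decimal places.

8.40 kg product A, 5.45 kg single superphosphate

Per-1000 ft² balance (a = product A, b = single superphosphate):
K₂O: 0.25·a + 0·b = 2.1
P₂O₅: 0.2·a + 0.2·b = 2.77
Solving simultaneously: a = 8.4, b = 5.45.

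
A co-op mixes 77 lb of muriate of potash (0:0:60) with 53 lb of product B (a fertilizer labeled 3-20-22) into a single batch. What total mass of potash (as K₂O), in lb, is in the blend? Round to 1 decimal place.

57.9 lb K₂O

K₂O mass = 60%×77 + 22%×53 = 57.86 lb.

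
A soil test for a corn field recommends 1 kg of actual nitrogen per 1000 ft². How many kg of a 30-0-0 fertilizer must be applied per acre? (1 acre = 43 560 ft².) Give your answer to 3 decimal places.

145.200 kg of product per acre

Product per 1000 ft² = 1 / 30% = 3.33333 kg.
Convert to per acre: 3.33333 × 43.56 = 145.2 kg.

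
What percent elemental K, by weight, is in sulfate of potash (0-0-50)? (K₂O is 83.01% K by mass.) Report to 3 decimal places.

%K = 50 × 0.8301 = 41.505%.

41.505% K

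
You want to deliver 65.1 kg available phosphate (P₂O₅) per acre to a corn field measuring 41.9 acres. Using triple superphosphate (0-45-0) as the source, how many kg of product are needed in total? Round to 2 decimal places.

Product per acre = 65.1 / 45% = 144.667 kg.
Total product = 144.667 × 41.9 = 6061.533 kg.

6061.53 kg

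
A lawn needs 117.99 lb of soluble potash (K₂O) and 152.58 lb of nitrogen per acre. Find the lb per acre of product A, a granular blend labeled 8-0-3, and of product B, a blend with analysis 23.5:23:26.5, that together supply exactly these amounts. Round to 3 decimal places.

Let a = lb of product A, b = lb of product B (per acre).
K₂O: 0.03·a + 0.265·b = 117.99
N: 0.08·a + 0.235·b = 152.58
From row1: a = (117.99 − 0.265·b) / 0.03.
Into row2: 0.08·(117.99 − 0.265·b)/0.03 + 0.235·b = 152.58 → b = 343.5901, a = 897.9541.

897.954 lb product A, 343.590 lb product B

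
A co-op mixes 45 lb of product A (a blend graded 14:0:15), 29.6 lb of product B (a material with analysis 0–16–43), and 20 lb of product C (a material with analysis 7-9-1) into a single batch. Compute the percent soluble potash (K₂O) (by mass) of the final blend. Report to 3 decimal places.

Total mass = 45 + 29.6 + 20 = 94.6 lb.
K₂O mass = 15%×45 + 43%×29.6 + 1%×20 = 19.678 lb.
% K₂O = 19.678 / 94.6 = 20.8013%.

20.801% K₂O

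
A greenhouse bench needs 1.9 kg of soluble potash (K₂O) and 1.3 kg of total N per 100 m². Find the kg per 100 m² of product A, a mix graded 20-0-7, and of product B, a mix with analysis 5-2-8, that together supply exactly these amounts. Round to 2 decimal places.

0.72 kg product A, 23.12 kg product B

Per-100 m² balance (a = product A, b = product B):
K₂O: 0.07·a + 0.08·b = 1.9
N: 0.2·a + 0.05·b = 1.3
From row1: a = (1.9 − 0.08·b) / 0.07.
Into row2: 0.2·(1.9 − 0.08·b)/0.07 + 0.05·b = 1.3 → b = 23.12, a = 0.72.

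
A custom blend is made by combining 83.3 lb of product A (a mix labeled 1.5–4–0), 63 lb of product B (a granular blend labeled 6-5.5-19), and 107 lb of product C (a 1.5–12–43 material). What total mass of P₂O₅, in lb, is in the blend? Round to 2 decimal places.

19.64 lb P₂O₅

P₂O₅ mass = 4%×83.3 + 5.5%×63 + 12%×107 = 19.637 lb.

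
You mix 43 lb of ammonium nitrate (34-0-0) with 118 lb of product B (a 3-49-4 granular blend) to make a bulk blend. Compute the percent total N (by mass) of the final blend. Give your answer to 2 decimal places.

Total mass = 43 + 118 = 161 lb.
N mass = 34%×43 + 3%×118 = 18.16 lb.
% N = 18.16 / 161 = 11.2795%.

11.28% N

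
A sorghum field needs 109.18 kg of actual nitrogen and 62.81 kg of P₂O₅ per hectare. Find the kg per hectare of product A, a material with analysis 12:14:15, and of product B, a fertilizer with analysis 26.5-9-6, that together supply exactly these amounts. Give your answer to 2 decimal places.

259.26 kg product A, 294.60 kg product B

With a, b = kg per hectare of product A and product B:
N: 0.12·a + 0.265·b = 109.18
P₂O₅: 0.14·a + 0.09·b = 62.81
Solving simultaneously: a = 259.257, b = 294.601.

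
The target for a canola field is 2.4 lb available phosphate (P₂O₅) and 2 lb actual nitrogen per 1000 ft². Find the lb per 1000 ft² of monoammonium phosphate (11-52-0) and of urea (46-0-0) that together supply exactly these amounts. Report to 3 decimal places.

4.615 lb monoammonium phosphate, 3.244 lb urea

Per-1000 ft² balance (a = monoammonium phosphate, b = urea):
P₂O₅: 0.52·a + 0·b = 2.4
N: 0.11·a + 0.46·b = 2
Eliminate b: (row1) − 0/0.46·(row2) → 0.52·a = 2.4, so a = 4.61538.
Then b = (2 − 0.11·4.61538) / 0.46 = 3.24415.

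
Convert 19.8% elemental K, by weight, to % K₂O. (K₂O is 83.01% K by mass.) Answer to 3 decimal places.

23.853% K₂O

%K₂O = 19.8 / 0.8301 = 23.8525%.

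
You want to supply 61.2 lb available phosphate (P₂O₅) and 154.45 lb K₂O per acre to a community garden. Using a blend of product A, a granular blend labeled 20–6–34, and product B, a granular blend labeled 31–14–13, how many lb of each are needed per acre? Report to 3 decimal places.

343.392 lb product A, 289.975 lb product B

Let a = lb of product A, b = lb of product B (per acre).
P₂O₅: 0.06·a + 0.14·b = 61.2
K₂O: 0.34·a + 0.13·b = 154.45
Solving simultaneously: a = 343.39196, b = 289.9749.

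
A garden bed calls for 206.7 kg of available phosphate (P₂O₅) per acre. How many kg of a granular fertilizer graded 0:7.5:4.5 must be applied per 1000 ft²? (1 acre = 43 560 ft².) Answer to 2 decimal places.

Product per acre = 206.7 / 7.5% = 2756 kg.
Convert to per 1000 ft²: 2756 × 0.0229568 = 63.2691 kg.

63.27 kg of product per thousand sq ft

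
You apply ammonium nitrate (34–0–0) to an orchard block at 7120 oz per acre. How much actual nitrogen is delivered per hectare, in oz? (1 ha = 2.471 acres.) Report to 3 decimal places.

nitrogen per acre = 7120 × 34% = 2420.8 oz.
Convert to per hectare: 2420.8 × 2.471 = 5981.7968 oz.

5981.797 oz N per hectare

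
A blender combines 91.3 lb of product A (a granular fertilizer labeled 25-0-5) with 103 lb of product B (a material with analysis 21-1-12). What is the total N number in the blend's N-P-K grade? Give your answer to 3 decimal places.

22.880% N

Total mass = 91.3 + 103 = 194.3 lb.
N mass = 25%×91.3 + 21%×103 = 44.455 lb.
% N = 44.455 / 194.3 = 22.8796%.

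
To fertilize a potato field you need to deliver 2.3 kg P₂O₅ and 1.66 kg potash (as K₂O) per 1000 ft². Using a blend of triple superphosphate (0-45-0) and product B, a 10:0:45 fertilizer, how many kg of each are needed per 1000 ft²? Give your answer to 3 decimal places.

With a, b = kg per 1000 ft² of triple superphosphate and product B:
P₂O₅: 0.45·a + 0·b = 2.3
K₂O: 0·a + 0.45·b = 1.66
Solving simultaneously: a = 5.11111, b = 3.68889.

5.111 kg triple superphosphate, 3.689 kg product B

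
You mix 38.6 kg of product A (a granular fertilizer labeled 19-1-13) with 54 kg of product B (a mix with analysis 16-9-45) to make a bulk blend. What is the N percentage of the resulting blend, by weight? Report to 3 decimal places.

17.251% N

Total mass = 38.6 + 54 = 92.6 kg.
N mass = 19%×38.6 + 16%×54 = 15.974 kg.
% N = 15.974 / 92.6 = 17.2505%.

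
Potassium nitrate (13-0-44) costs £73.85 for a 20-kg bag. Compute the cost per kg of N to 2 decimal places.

N in bag = 20 × 13% = 2.6 kg.
Cost per kg N = £73.85 / 2.6 = £28.4038.

£28.40 per kg N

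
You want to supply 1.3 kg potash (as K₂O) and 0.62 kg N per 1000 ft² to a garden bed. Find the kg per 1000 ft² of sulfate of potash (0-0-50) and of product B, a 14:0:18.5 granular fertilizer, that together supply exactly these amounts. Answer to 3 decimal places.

0.961 kg sulfate of potash, 4.429 kg product B

Per-1000 ft² balance (a = sulfate of potash, b = product B):
K₂O: 0.5·a + 0.185·b = 1.3
N: 0·a + 0.14·b = 0.62
Solving simultaneously: a = 0.961429, b = 4.42857.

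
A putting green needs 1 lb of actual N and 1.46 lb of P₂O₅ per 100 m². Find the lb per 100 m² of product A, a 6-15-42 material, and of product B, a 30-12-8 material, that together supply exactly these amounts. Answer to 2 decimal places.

8.41 lb product A, 1.65 lb product B

Let a = lb of product A, b = lb of product B (per 100 m²).
N: 0.06·a + 0.3·b = 1
P₂O₅: 0.15·a + 0.12·b = 1.46
From row1: a = (1 − 0.3·b) / 0.06.
Into row2: 0.15·(1 − 0.3·b)/0.06 + 0.12·b = 1.46 → b = 1.65079, a = 8.4127.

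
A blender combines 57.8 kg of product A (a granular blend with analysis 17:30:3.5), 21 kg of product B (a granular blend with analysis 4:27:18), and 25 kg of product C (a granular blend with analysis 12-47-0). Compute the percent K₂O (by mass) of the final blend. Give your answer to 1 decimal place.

Total mass = 57.8 + 21 + 25 = 103.8 kg.
K₂O mass = 3.5%×57.8 + 18%×21 + 0%×25 = 5.803 kg.
% K₂O = 5.803 / 103.8 = 5.59056%.

5.6% K₂O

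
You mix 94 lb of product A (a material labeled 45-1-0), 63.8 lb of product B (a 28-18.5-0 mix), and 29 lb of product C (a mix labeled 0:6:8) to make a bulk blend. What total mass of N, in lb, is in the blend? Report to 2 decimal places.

N mass = 45%×94 + 28%×63.8 + 0%×29 = 60.164 lb.

60.16 lb N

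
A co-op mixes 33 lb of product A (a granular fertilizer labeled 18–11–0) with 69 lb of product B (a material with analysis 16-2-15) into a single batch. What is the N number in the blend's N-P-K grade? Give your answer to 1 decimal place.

16.6% N

Total mass = 33 + 69 = 102 lb.
N mass = 18%×33 + 16%×69 = 16.98 lb.
% N = 16.98 / 102 = 16.6471%.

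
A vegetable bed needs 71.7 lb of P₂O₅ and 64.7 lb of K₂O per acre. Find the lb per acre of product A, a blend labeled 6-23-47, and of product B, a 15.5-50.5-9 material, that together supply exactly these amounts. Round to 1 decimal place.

121.0 lb product A, 86.9 lb product B

Per-acre balance (a = product A, b = product B):
P₂O₅: 0.23·a + 0.505·b = 71.7
K₂O: 0.47·a + 0.09·b = 64.7
Eliminate a: (row1) − 0.23/0.47·(row2) → 0.460957·b = 40.0383, so b = 86.859.
Back-substitute: a = (71.7 − 0.505·86.859) / 0.23 = 121.027.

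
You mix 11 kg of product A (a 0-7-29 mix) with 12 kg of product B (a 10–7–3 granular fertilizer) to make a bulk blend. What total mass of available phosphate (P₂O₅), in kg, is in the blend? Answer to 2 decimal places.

P₂O₅ mass = 7%×11 + 7%×12 = 1.61 kg.

1.61 kg P₂O₅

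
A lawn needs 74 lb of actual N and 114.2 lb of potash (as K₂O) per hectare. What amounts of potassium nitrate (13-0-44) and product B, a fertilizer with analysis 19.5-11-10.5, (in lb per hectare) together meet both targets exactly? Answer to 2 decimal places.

Per-hectare balance (a = potassium nitrate, b = product B):
N: 0.13·a + 0.195·b = 74
K₂O: 0.44·a + 0.105·b = 114.2
Eliminate a: (row1) − 0.13/0.44·(row2) → 0.163977·b = 40.2591, so b = 245.516.
Back-substitute: a = (74 − 0.195·245.516) / 0.13 = 200.956.

200.96 lb potassium nitrate, 245.52 lb product B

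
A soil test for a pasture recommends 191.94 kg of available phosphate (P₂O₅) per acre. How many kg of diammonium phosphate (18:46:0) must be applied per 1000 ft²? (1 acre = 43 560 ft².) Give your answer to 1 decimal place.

Product per acre = 191.94 / 46% = 417.261 kg.
Convert to per 1000 ft²: 417.261 × 0.0229568 = 9.57899 kg.

9.6 kg of product per thousand sq ft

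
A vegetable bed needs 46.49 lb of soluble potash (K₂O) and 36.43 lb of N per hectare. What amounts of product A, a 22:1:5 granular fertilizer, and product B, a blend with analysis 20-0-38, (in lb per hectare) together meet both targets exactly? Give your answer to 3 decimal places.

With a, b = lb per hectare of product A and product B:
K₂O: 0.05·a + 0.38·b = 46.49
N: 0.22·a + 0.2·b = 36.43
From row1: a = (46.49 − 0.38·b) / 0.05.
Into row2: 0.22·(46.49 − 0.38·b)/0.05 + 0.2·b = 36.43 → b = 114.21603, a = 61.7582.

61.758 lb product A, 114.216 lb product B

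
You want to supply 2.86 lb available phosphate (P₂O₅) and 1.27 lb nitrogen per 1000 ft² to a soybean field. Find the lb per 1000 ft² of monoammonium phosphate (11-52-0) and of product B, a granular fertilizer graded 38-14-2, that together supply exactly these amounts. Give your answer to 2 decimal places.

4.99 lb monoammonium phosphate, 1.90 lb product B

Let a = lb of monoammonium phosphate, b = lb of product B (per 1000 ft²).
P₂O₅: 0.52·a + 0.14·b = 2.86
N: 0.11·a + 0.38·b = 1.27
Solving simultaneously: a = 4.98902, b = 1.89791.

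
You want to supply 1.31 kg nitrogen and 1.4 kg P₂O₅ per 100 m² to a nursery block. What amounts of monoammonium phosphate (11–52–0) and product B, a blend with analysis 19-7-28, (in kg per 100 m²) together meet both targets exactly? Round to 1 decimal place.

With a, b = kg per 100 m² of monoammonium phosphate and product B:
N: 0.11·a + 0.19·b = 1.31
P₂O₅: 0.52·a + 0.07·b = 1.4
Solving simultaneously: a = 1.91328, b = 5.78705.

1.9 kg monoammonium phosphate, 5.8 kg product B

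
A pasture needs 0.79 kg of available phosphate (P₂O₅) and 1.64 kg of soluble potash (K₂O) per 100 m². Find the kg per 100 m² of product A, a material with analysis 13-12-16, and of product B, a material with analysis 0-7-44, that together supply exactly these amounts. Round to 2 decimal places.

5.60 kg product A, 1.69 kg product B

Per-100 m² balance (a = product A, b = product B):
P₂O₅: 0.12·a + 0.07·b = 0.79
K₂O: 0.16·a + 0.44·b = 1.64
Eliminate b: (row1) − 0.07/0.44·(row2) → 0.0945455·a = 0.529091, so a = 5.59615.
Then b = (1.64 − 0.16·5.59615) / 0.44 = 1.69231.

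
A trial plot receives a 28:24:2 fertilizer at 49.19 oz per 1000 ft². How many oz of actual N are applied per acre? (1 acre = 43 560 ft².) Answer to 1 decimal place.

600.0 oz N per acre

nitrogen per 1000 ft² = 49.19 × 28% = 13.7732 oz.
Convert to per acre: 13.7732 × 43.56 = 599.961 oz.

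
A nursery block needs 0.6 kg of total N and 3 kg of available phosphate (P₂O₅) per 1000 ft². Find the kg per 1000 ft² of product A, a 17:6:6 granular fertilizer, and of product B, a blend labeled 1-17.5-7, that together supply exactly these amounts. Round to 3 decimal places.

Let a = kg of product A, b = kg of product B (per 1000 ft²).
N: 0.17·a + 0.01·b = 0.6
P₂O₅: 0.06·a + 0.175·b = 3
Eliminate b: (row1) − 0.01/0.175·(row2) → 0.166571·a = 0.428571, so a = 2.5729.
Then b = (3 − 0.06·2.5729) / 0.175 = 16.2607.

2.573 kg product A, 16.261 kg product B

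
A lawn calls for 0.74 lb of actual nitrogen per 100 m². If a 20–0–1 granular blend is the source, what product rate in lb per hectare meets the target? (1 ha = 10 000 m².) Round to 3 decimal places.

Product per 100 m² = 0.74 / 20% = 3.7 lb.
Convert to per hectare: 3.7 × 100 = 370 lb.

370.000 lb of product per hectare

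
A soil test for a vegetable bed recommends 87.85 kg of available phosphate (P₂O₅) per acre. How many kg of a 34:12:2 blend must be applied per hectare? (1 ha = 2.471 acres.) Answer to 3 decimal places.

1808.978 kg of product per hectare

Product per acre = 87.85 / 12% = 732.083 kg.
Convert to per hectare: 732.083 × 2.471 = 1808.9779 kg.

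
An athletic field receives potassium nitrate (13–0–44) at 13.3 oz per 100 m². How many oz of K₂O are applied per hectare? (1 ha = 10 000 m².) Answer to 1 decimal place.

585.2 oz K₂O per hectare

K₂O per 100 m² = 13.3 × 44% = 5.852 oz.
Convert to per hectare: 5.852 × 100 = 585.2 oz.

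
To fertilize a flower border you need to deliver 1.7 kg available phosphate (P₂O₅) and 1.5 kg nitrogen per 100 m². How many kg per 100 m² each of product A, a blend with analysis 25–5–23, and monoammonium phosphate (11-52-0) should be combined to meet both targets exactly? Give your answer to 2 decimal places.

Let a = kg of product A, b = kg of monoammonium phosphate (per 100 m²).
P₂O₅: 0.05·a + 0.52·b = 1.7
N: 0.25·a + 0.11·b = 1.5
Eliminate a: (row1) − 0.05/0.25·(row2) → 0.498·b = 1.4, so b = 2.81124.
Back-substitute: a = (1.7 − 0.52·2.81124) / 0.05 = 4.76305.

4.76 kg product A, 2.81 kg monoammonium phosphate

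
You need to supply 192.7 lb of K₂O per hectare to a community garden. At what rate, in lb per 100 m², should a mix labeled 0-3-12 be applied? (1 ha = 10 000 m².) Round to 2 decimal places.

Product per hectare = 192.7 / 12% = 1605.83 lb.
Convert to per 100 m²: 1605.83 × 0.01 = 16.0583 lb.

16.06 lb of product per hundred sq m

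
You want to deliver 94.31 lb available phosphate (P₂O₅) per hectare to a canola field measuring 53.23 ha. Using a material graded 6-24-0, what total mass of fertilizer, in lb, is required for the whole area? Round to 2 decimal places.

Product per hectare = 94.31 / 24% = 392.958 lb.
Total product = 392.958 × 53.23 = 20917.172 lb.

20917.17 lb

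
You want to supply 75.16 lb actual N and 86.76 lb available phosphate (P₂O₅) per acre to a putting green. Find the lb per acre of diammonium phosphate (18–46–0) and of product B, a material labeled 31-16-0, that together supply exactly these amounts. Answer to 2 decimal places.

Let a = lb of diammonium phosphate, b = lb of product B (per acre).
N: 0.18·a + 0.31·b = 75.16
P₂O₅: 0.46·a + 0.16·b = 86.76
Eliminate b: (row1) − 0.31/0.16·(row2) → -0.71125·a = -92.9375, so a = 130.668.
Then b = (86.76 − 0.46·130.668) / 0.16 = 166.57996.

130.67 lb diammonium phosphate, 166.58 lb product B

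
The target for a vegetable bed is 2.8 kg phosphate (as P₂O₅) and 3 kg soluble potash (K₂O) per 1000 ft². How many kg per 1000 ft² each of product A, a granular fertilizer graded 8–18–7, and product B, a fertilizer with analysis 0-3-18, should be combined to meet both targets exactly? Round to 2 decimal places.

13.66 kg product A, 11.35 kg product B

With a, b = kg per 1000 ft² of product A and product B:
P₂O₅: 0.18·a + 0.03·b = 2.8
K₂O: 0.07·a + 0.18·b = 3
Solving simultaneously: a = 13.6634, b = 11.3531.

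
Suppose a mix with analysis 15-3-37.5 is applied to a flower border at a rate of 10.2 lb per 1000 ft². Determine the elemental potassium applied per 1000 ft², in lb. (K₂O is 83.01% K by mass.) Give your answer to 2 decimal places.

K₂O per 1000 ft² = 10.2 × 37.5% = 3.825 lb.
Elemental K = 3.825 × 0.8301 = 3.17513 lb per 1000 ft².

3.18 lb K per thousand sq ft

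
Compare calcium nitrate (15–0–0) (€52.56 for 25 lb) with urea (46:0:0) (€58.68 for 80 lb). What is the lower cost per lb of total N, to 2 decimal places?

calcium nitrate: N per bag = 25 × 15% = 3.75 lb; cost = 52.56 / 3.75 = €14.0160/lb N.
urea: N per bag = 80 × 46% = 36.8 lb; cost = 58.68 / 36.8 = €1.5946/lb N.
urea is cheaper.

€1.59 per lb N (urea)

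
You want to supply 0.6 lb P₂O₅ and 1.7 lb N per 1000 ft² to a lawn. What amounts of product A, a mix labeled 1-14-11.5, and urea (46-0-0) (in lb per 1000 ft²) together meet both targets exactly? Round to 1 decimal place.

4.3 lb product A, 3.6 lb urea

With a, b = lb per 1000 ft² of product A and urea:
P₂O₅: 0.14·a + 0·b = 0.6
N: 0.01·a + 0.46·b = 1.7
Eliminate a: (row1) − 0.14/0.01·(row2) → -6.44·b = -23.2, so b = 3.60248.
Back-substitute: a = (0.6 − 0·3.60248) / 0.14 = 4.28571.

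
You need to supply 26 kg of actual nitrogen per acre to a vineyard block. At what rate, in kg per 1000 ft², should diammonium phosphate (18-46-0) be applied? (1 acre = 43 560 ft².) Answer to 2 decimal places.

3.32 kg of product per thousand sq ft

Product per acre = 26 / 18% = 144.444 kg.
Convert to per 1000 ft²: 144.444 × 0.0229568 = 3.31599 kg.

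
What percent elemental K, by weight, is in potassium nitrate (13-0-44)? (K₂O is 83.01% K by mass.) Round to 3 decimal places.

36.524% K

%K = 44 × 0.8301 = 36.5244%.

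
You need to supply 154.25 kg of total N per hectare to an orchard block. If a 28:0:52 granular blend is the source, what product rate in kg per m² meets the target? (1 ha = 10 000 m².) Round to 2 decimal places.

Product per hectare = 154.25 / 28% = 550.893 kg.
Convert to per m²: 550.893 × 0.0001 = 0.0550893 kg.

0.06 kg of product per sq m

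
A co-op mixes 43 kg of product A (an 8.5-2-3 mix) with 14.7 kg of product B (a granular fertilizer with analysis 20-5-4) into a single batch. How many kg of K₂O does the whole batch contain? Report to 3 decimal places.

K₂O mass = 3%×43 + 4%×14.7 = 1.878 kg.

1.878 kg K₂O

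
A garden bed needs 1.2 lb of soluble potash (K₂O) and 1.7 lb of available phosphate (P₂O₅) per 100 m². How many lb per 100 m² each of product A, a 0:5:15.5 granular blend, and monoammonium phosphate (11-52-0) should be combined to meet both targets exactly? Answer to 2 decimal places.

7.74 lb product A, 2.52 lb monoammonium phosphate

Per-100 m² balance (a = product A, b = monoammonium phosphate):
K₂O: 0.155·a + 0·b = 1.2
P₂O₅: 0.05·a + 0.52·b = 1.7
From row1: a = (1.2 − 0·b) / 0.155.
Into row2: 0.05·(1.2 − 0·b)/0.155 + 0.52·b = 1.7 → b = 2.52481, a = 7.74194.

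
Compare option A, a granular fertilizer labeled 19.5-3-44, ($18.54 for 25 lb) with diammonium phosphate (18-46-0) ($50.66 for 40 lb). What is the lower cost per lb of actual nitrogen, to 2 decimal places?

option A: N per bag = 25 × 19.5% = 4.875 lb; cost = 18.54 / 4.875 = $3.8031/lb N.
diammonium phosphate: N per bag = 40 × 18% = 7.2 lb; cost = 50.66 / 7.2 = $7.0361/lb N.
option A is cheaper.

$3.80 per lb N (option A)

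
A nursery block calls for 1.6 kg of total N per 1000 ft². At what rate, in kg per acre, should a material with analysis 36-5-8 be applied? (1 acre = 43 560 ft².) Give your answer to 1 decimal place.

Product per 1000 ft² = 1.6 / 36% = 4.44444 kg.
Convert to per acre: 4.44444 × 43.56 = 193.6 kg.

193.6 kg of product per acre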